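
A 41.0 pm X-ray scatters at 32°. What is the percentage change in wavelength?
0.8992%

Calculate the Compton shift:
Δλ = λ_C(1 - cos(32°))
Δλ = 2.4263 × (1 - cos(32°))
Δλ = 2.4263 × 0.1520
Δλ = 0.3687 pm

Percentage change:
(Δλ/λ₀) × 100 = (0.3687/41.0) × 100
= 0.8992%

(Intermediate values are shown rounded; full precision is carried through to the final answer.)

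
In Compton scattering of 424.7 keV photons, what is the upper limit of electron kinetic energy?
265.1723 keV

Maximum energy transfer occurs at θ = 180° (backscattering).

Initial photon: E₀ = 424.7 keV → λ₀ = 2.9193 pm

Maximum Compton shift (at 180°):
Δλ_max = 2λ_C = 2 × 2.4263 = 4.8526 pm

Final wavelength:
λ' = 2.9193 + 4.8526 = 7.7720 pm

Minimum photon energy (maximum energy to electron):
E'_min = hc/λ' = 159.5277 keV

Maximum electron kinetic energy:
K_max = E₀ - E'_min = 424.7000 - 159.5277 = 265.1723 keV

(Intermediate values are shown rounded; full precision is carried through to the final answer.)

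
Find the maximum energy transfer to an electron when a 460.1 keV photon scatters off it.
295.8247 keV

Maximum energy transfer occurs at θ = 180° (backscattering).

Initial photon: E₀ = 460.1 keV → λ₀ = 2.6947 pm

Maximum Compton shift (at 180°):
Δλ_max = 2λ_C = 2 × 2.4263 = 4.8526 pm

Final wavelength:
λ' = 2.6947 + 4.8526 = 7.5473 pm

Minimum photon energy (maximum energy to electron):
E'_min = hc/λ' = 164.2753 keV

Maximum electron kinetic energy:
K_max = E₀ - E'_min = 460.1000 - 164.2753 = 295.8247 keV

(Intermediate values are shown rounded; full precision is carried through to the final answer.)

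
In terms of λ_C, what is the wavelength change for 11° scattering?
0.0184 λ_C

The Compton shift formula is:
Δλ = λ_C(1 - cos θ)

Dividing both sides by λ_C:
Δλ/λ_C = 1 - cos θ

For θ = 11°:
Δλ/λ_C = 1 - cos(11°)
Δλ/λ_C = 1 - 0.9816
Δλ/λ_C = 0.0184

This means the shift is 0.0184 × λ_C = 0.0446 pm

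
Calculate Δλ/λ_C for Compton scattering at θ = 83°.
0.8781 λ_C

The Compton shift formula is:
Δλ = λ_C(1 - cos θ)

Dividing both sides by λ_C:
Δλ/λ_C = 1 - cos θ

For θ = 83°:
Δλ/λ_C = 1 - cos(83°)
Δλ/λ_C = 1 - 0.1219
Δλ/λ_C = 0.8781

This means the shift is 0.8781 × λ_C = 2.1306 pm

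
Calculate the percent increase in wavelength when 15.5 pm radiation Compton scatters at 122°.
23.9488%

Calculate the Compton shift:
Δλ = λ_C(1 - cos(122°))
Δλ = 2.4263 × (1 - cos(122°))
Δλ = 2.4263 × 1.5299
Δλ = 3.7121 pm

Percentage change:
(Δλ/λ₀) × 100 = (3.7121/15.5) × 100
= 23.9488%

(Intermediate values are shown rounded; full precision is carried through to the final answer.)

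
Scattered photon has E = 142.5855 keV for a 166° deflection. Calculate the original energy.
316.6999 keV

Convert final energy to wavelength (hc ≈ 1239.842 keV·pm):
λ' = hc/E' = 1239.842 / 142.5855 = 8.6954 pm

Calculate the Compton shift:
Δλ = λ_C(1 - cos(166°))
Δλ = 2.4263 × (1 - cos(166°))
Δλ = 4.7805 pm

Initial wavelength:
λ = λ' - Δλ = 8.6954 - 4.7805 = 3.9149 pm

Initial energy:
E = hc/λ = 1239.842 / 3.9149 = 316.6999 keV

(Intermediate values are shown rounded; full precision is carried through to the final answer.)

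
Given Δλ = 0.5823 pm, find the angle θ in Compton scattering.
40.54°

From the Compton formula Δλ = λ_C(1 - cos θ), we can solve for θ:

cos θ = 1 - Δλ/λ_C

Given:
- Δλ = 0.5823 pm
- λ_C = h/(m_e·c) ≈ 2.42631024 pm

cos θ = 1 - 0.5823/2.42631024
cos θ = 1 - 0.239994
cos θ = 0.760006

θ = arccos(0.760006)
θ = 40.54°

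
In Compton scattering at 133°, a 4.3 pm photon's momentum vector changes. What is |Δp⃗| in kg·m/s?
2.1590e-22 kg·m/s

Photon momentum magnitude is p = h/λ.

Initial momentum:
p₀ = h/λ = 6.6261e-34/4.3000e-12 = 1.5409e-22 kg·m/s

After scattering:
λ' = λ + Δλ = 4.3 + 4.0810 = 8.3810 pm
p' = h/λ' = 6.6261e-34/8.3810e-12 = 7.9060e-23 kg·m/s

Momentum is a vector; the scattered photon's direction makes angle θ = 133° with the incident direction. The magnitude of the vector change Δp⃗ = p⃗₀ − p⃗' is found from the law of cosines:
|Δp⃗|² = p₀² + p'² − 2p₀p'cos θ
|Δp⃗|² = (1.5409e-22)² + (7.9060e-23)² − 2·1.5409e-22·7.9060e-23·cos(133°)
|Δp⃗| = 2.1590e-22 kg·m/s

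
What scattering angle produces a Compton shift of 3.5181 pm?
116.74°

From the Compton formula Δλ = λ_C(1 - cos θ), we can solve for θ:

cos θ = 1 - Δλ/λ_C

Given:
- Δλ = 3.5181 pm
- λ_C = h/(m_e·c) ≈ 2.42631024 pm

cos θ = 1 - 3.5181/2.42631024
cos θ = 1 - 1.449979
cos θ = -0.449979

θ = arccos(-0.449979)
θ = 116.74°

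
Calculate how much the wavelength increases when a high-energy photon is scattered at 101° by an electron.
2.8893 pm

Using the Compton scattering formula:
Δλ = λ_C(1 - cos θ)

where λ_C = h/(m_e·c) ≈ 2.4263 pm is the Compton wavelength of an electron.

For θ = 101°:
cos(101°) = -0.1908
1 - cos(101°) = 1.1908

Δλ = 2.4263 × 1.1908
Δλ = 2.8893 pm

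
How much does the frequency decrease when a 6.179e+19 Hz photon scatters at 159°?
3.038e+19 Hz (decrease)

Convert frequency to wavelength (c = 299792458 m/s):
λ₀ = c/f₀ = 299792458/6.179e+19 = 4.8517957e-12 m = 4.8518 pm

Calculate Compton shift:
Δλ = λ_C(1 - cos(159°)) = 4.6915 pm

Final wavelength:
λ' = λ₀ + Δλ = 4.8518 + 4.6915 = 9.5433 pm

Final frequency:
f' = c/λ' = 299792458/9.5432617e-12 = 3.1414046e+19 Hz

Frequency shift (decrease):
Δf = f₀ - f' = 6.179e+19 - 3.1414046e+19 = 3.038e+19 Hz

(Intermediate values are shown rounded; full precision is carried through to the final answer.)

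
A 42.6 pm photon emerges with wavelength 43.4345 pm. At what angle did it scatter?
49.00°

First find the wavelength shift:
Δλ = λ' - λ = 43.4345 - 42.6 = 0.8345 pm

Using Δλ = λ_C(1 - cos θ), with λ_C = h/(m_e·c) ≈ 2.42631024 pm:
cos θ = 1 - Δλ/λ_C
cos θ = 1 - 0.8345/2.42631024
cos θ = 0.656062

θ = arccos(0.656062)
θ = 49.00°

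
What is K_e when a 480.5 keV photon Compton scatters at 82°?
214.9495 keV

By energy conservation: K_e = E_initial - E_final

First find the scattered photon energy:
Initial wavelength: λ = hc/E = 2.5803 pm
Compton shift: Δλ = λ_C(1 - cos(82°)) = 2.0886 pm
Final wavelength: λ' = 2.5803 + 2.0886 = 4.6689 pm
Final photon energy: E' = hc/λ' = 265.5505 keV

Electron kinetic energy:
K_e = E - E' = 480.5000 - 265.5505 = 214.9495 keV

(Intermediate values are shown rounded; full precision is carried through to the final answer.)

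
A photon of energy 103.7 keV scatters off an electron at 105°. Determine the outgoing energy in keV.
82.5992 keV

First convert energy to wavelength:
λ = hc/E, with hc ≈ 1239.842 keV·pm (i.e. 1239.842 eV·nm)

For E = 103.7 keV = 103700 eV:
λ = 1239.842 keV·pm / 103.7 keV
λ = 11.9560 pm

Calculate the Compton shift:
Δλ = λ_C(1 - cos(105°)) = 2.4263 × 1.2588
Δλ = 3.0543 pm

Final wavelength:
λ' = 11.9560 + 3.0543 = 15.0103 pm

Final energy:
E' = hc/λ' = 1239.842 / 15.0103 = 82.5992 keV

(Intermediate values are shown rounded; full precision is carried through to the final answer.)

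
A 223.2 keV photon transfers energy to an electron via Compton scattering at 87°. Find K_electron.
65.3423 keV

By energy conservation: K_e = E_initial - E_final

First find the scattered photon energy:
Initial wavelength: λ = hc/E = 5.5548 pm
Compton shift: Δλ = λ_C(1 - cos(87°)) = 2.2993 pm
Final wavelength: λ' = 5.5548 + 2.2993 = 7.8542 pm
Final photon energy: E' = hc/λ' = 157.8577 keV

Electron kinetic energy:
K_e = E - E' = 223.2000 - 157.8577 = 65.3423 keV

(Intermediate values are shown rounded; full precision is carried through to the final answer.)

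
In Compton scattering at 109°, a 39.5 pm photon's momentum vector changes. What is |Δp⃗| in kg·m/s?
2.6295e-23 kg·m/s

Photon momentum magnitude is p = h/λ.

Initial momentum:
p₀ = h/λ = 6.6261e-34/3.9500e-11 = 1.6775e-23 kg·m/s

After scattering:
λ' = λ + Δλ = 39.5 + 3.2162 = 42.7162 pm
p' = h/λ' = 6.6261e-34/4.2716e-11 = 1.5512e-23 kg·m/s

Momentum is a vector; the scattered photon's direction makes angle θ = 109° with the incident direction. The magnitude of the vector change Δp⃗ = p⃗₀ − p⃗' is found from the law of cosines:
|Δp⃗|² = p₀² + p'² − 2p₀p'cos θ
|Δp⃗|² = (1.6775e-23)² + (1.5512e-23)² − 2·1.6775e-23·1.5512e-23·cos(109°)
|Δp⃗| = 2.6295e-23 kg·m/s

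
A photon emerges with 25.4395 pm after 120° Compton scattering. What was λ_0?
21.8000 pm

From λ' = λ + Δλ, we have λ = λ' - Δλ

First calculate the Compton shift:
Δλ = λ_C(1 - cos θ)
Δλ = 2.4263 × (1 - cos(120°))
Δλ = 2.4263 × 1.5000
Δλ = 3.6395 pm

Initial wavelength:
λ = λ' - Δλ
λ = 25.4395 - 3.6395
λ = 21.8000 pm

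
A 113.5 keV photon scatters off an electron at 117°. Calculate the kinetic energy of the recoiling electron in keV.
27.7070 keV

By energy conservation: K_e = E_initial - E_final

First find the scattered photon energy:
Initial wavelength: λ = hc/E = 10.9237 pm
Compton shift: Δλ = λ_C(1 - cos(117°)) = 3.5278 pm
Final wavelength: λ' = 10.9237 + 3.5278 = 14.4515 pm
Final photon energy: E' = hc/λ' = 85.7930 keV

Electron kinetic energy:
K_e = E - E' = 113.5000 - 85.7930 = 27.7070 keV

(Intermediate values are shown rounded; full precision is carried through to the final answer.)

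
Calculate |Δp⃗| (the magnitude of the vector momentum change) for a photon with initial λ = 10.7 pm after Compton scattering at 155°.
1.0275e-22 kg·m/s

Photon momentum magnitude is p = h/λ.

Initial momentum:
p₀ = h/λ = 6.6261e-34/1.0700e-11 = 6.1926e-23 kg·m/s

After scattering:
λ' = λ + Δλ = 10.7 + 4.6253 = 15.3253 pm
p' = h/λ' = 6.6261e-34/1.5325e-11 = 4.3236e-23 kg·m/s

Momentum is a vector; the scattered photon's direction makes angle θ = 155° with the incident direction. The magnitude of the vector change Δp⃗ = p⃗₀ − p⃗' is found from the law of cosines:
|Δp⃗|² = p₀² + p'² − 2p₀p'cos θ
|Δp⃗|² = (6.1926e-23)² + (4.3236e-23)² − 2·6.1926e-23·4.3236e-23·cos(155°)
|Δp⃗| = 1.0275e-22 kg·m/s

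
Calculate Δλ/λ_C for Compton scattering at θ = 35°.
0.1808 λ_C

The Compton shift formula is:
Δλ = λ_C(1 - cos θ)

Dividing both sides by λ_C:
Δλ/λ_C = 1 - cos θ

For θ = 35°:
Δλ/λ_C = 1 - cos(35°)
Δλ/λ_C = 1 - 0.8192
Δλ/λ_C = 0.1808

This means the shift is 0.1808 × λ_C = 0.4388 pm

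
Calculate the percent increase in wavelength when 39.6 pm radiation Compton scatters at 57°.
2.7900%

Calculate the Compton shift:
Δλ = λ_C(1 - cos(57°))
Δλ = 2.4263 × (1 - cos(57°))
Δλ = 2.4263 × 0.4554
Δλ = 1.1048 pm

Percentage change:
(Δλ/λ₀) × 100 = (1.1048/39.6) × 100
= 2.7900%

(Intermediate values are shown rounded; full precision is carried through to the final answer.)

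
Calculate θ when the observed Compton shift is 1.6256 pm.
70.73°

From the Compton formula Δλ = λ_C(1 - cos θ), we can solve for θ:

cos θ = 1 - Δλ/λ_C

Given:
- Δλ = 1.6256 pm
- λ_C = h/(m_e·c) ≈ 2.42631024 pm

cos θ = 1 - 1.6256/2.42631024
cos θ = 1 - 0.669989
cos θ = 0.330011

θ = arccos(0.330011)
θ = 70.73°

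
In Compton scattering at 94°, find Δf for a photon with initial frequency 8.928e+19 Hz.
3.892e+19 Hz (decrease)

Convert frequency to wavelength (c = 299792458 m/s):
λ₀ = c/f₀ = 299792458/8.928e+19 = 3.3578904e-12 m = 3.3579 pm

Calculate Compton shift:
Δλ = λ_C(1 - cos(94°)) = 2.5956 pm

Final wavelength:
λ' = λ₀ + Δλ = 3.3579 + 2.5956 = 5.9535 pm

Final frequency:
f' = c/λ' = 299792458/5.9534515e-12 = 5.0356076e+19 Hz

Frequency shift (decrease):
Δf = f₀ - f' = 8.928e+19 - 5.0356076e+19 = 3.892e+19 Hz

(Intermediate values are shown rounded; full precision is carried through to the final answer.)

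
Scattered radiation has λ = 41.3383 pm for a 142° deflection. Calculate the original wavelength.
37.0000 pm

From λ' = λ + Δλ, we have λ = λ' - Δλ

First calculate the Compton shift:
Δλ = λ_C(1 - cos θ)
Δλ = 2.4263 × (1 - cos(142°))
Δλ = 2.4263 × 1.7880
Δλ = 4.3383 pm

Initial wavelength:
λ = λ' - Δλ
λ = 41.3383 - 4.3383
λ = 37.0000 pm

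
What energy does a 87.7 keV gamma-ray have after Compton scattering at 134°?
67.9400 keV

First convert energy to wavelength:
λ = hc/E, with hc ≈ 1239.842 keV·pm (i.e. 1239.842 eV·nm)

For E = 87.7 keV = 87700 eV:
λ = 1239.842 keV·pm / 87.7 keV
λ = 14.1373 pm

Calculate the Compton shift:
Δλ = λ_C(1 - cos(134°)) = 2.4263 × 1.6947
Δλ = 4.1118 pm

Final wavelength:
λ' = 14.1373 + 4.1118 = 18.2491 pm

Final energy:
E' = hc/λ' = 1239.842 / 18.2491 = 67.9400 keV

(Intermediate values are shown rounded; full precision is carried through to the final answer.)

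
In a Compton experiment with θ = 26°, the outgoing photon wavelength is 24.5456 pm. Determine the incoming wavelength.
24.3000 pm

From λ' = λ + Δλ, we have λ = λ' - Δλ

First calculate the Compton shift:
Δλ = λ_C(1 - cos θ)
Δλ = 2.4263 × (1 - cos(26°))
Δλ = 2.4263 × 0.1012
Δλ = 0.2456 pm

Initial wavelength:
λ = λ' - Δλ
λ = 24.5456 - 0.2456
λ = 24.3000 pm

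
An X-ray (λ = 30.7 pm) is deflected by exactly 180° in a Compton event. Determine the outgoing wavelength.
35.5526 pm

Using the Compton formula: λ' = λ + λ_C(1 − cos θ)

For θ = 180°, cos θ = -1 (exact) = -1.0000, so:
1 − cos 180° = 1 − (-1) = 2.0000

Δλ = λ_C × 2.0000 = 2.4263 × 2.0000 = 4.8526 pm

λ' = 30.7 + 4.8526 = 35.5526 pm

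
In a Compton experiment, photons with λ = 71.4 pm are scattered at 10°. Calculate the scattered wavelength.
71.4369 pm

Using the Compton scattering formula:
λ' = λ + Δλ = λ + λ_C(1 - cos θ)

Given:
- Initial wavelength λ = 71.4 pm
- Scattering angle θ = 10°
- Compton wavelength λ_C ≈ 2.4263 pm

Calculate the shift:
Δλ = 2.4263 × (1 - cos(10°))
Δλ = 2.4263 × 0.0152
Δλ = 0.0369 pm

Final wavelength:
λ' = 71.4 + 0.0369 = 71.4369 pm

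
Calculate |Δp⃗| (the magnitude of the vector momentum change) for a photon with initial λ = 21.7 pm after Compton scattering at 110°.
4.6818e-23 kg·m/s

Photon momentum magnitude is p = h/λ.

Initial momentum:
p₀ = h/λ = 6.6261e-34/2.1700e-11 = 3.0535e-23 kg·m/s

After scattering:
λ' = λ + Δλ = 21.7 + 3.2562 = 24.9562 pm
p' = h/λ' = 6.6261e-34/2.4956e-11 = 2.6551e-23 kg·m/s

Momentum is a vector; the scattered photon's direction makes angle θ = 110° with the incident direction. The magnitude of the vector change Δp⃗ = p⃗₀ − p⃗' is found from the law of cosines:
|Δp⃗|² = p₀² + p'² − 2p₀p'cos θ
|Δp⃗|² = (3.0535e-23)² + (2.6551e-23)² − 2·3.0535e-23·2.6551e-23·cos(110°)
|Δp⃗| = 4.6818e-23 kg·m/s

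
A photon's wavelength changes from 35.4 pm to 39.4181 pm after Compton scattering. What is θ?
131.00°

First find the wavelength shift:
Δλ = λ' - λ = 39.4181 - 35.4 = 4.0181 pm

Using Δλ = λ_C(1 - cos θ), with λ_C = h/(m_e·c) ≈ 2.42631024 pm:
cos θ = 1 - Δλ/λ_C
cos θ = 1 - 4.0181/2.42631024
cos θ = -0.656054

θ = arccos(-0.656054)
θ = 131.00°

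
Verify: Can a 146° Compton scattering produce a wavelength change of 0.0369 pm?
No, inconsistent

Calculate the expected shift for θ = 146°:

Δλ_expected = λ_C(1 - cos(146°))
Δλ_expected = 2.4263 × (1 - cos(146°))
Δλ_expected = 2.4263 × 1.8290
Δλ_expected = 4.4378 pm

Given shift: 0.0369 pm
Expected shift: 4.4378 pm
Difference: 4.4010 pm

The values do not match. The given shift corresponds to θ ≈ 10.0°, not 146°.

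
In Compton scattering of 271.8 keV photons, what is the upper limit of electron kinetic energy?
140.1011 keV

Maximum energy transfer occurs at θ = 180° (backscattering).

Initial photon: E₀ = 271.8 keV → λ₀ = 4.5616 pm

Maximum Compton shift (at 180°):
Δλ_max = 2λ_C = 2 × 2.4263 = 4.8526 pm

Final wavelength:
λ' = 4.5616 + 4.8526 = 9.4142 pm

Minimum photon energy (maximum energy to electron):
E'_min = hc/λ' = 131.6989 keV

Maximum electron kinetic energy:
K_max = E₀ - E'_min = 271.8000 - 131.6989 = 140.1011 keV

(Intermediate values are shown rounded; full precision is carried through to the final answer.)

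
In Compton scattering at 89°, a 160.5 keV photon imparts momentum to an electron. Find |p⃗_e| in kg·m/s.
1.0704e-22 kg·m/s

The electron is initially at rest, so by conservation of momentum:
p⃗_e = p⃗₀ − p⃗'  (incident photon momentum minus scattered photon momentum)

Photon momentum magnitudes (p = h/λ = E/c):
λ₀ = hc/E₀ = 7.7249 pm → p₀ = h/λ₀ = 8.5776e-23 kg·m/s
Δλ = λ_C(1 − cos 89°) = 2.3840 pm
λ' = 10.1088 pm → p' = h/λ' = 6.5547e-23 kg·m/s

The scattered photon makes angle θ = 89° with the incident direction, so by the law of cosines:
|p⃗_e|² = p₀² + p'² − 2p₀p'cos θ
|p⃗_e|² = (8.5776e-23)² + (6.5547e-23)² − 2·8.5776e-23·6.5547e-23·cos(89°)
|p⃗_e| = 1.0704e-22 kg·m/s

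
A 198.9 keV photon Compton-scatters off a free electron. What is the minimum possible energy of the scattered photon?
111.8374 keV (at θ = 180°)

The scattered photon has minimum energy when its wavelength is maximum, i.e., when the Compton shift Δλ = λ_C(1 − cos θ) is maximum. This occurs at θ = 180° (backscattering), giving Δλ_max = 2λ_C = 4.8526 pm.

Initial wavelength: λ₀ = hc/E₀ = 6.2335 pm
Maximum final wavelength: λ'_max = λ₀ + 2λ_C = 6.2335 + 4.8526 = 11.0861 pm
Minimum final energy: E'_min = hc/λ'_max = 111.8374 keV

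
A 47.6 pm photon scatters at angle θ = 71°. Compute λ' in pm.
49.2364 pm

Using the Compton scattering formula:
λ' = λ + Δλ = λ + λ_C(1 - cos θ)

Given:
- Initial wavelength λ = 47.6 pm
- Scattering angle θ = 71°
- Compton wavelength λ_C ≈ 2.4263 pm

Calculate the shift:
Δλ = 2.4263 × (1 - cos(71°))
Δλ = 2.4263 × 0.6744
Δλ = 1.6364 pm

Final wavelength:
λ' = 47.6 + 1.6364 = 49.2364 pm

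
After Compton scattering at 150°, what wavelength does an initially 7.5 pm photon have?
12.0276 pm

Using the Compton formula: λ' = λ + λ_C(1 − cos θ)

For θ = 150°, cos θ = -√3/2 (exact) ≈ -0.8660, so:
1 − cos 150° = 1 − (-√3/2) ≈ 1.8660

Δλ = λ_C × 1.8660 = 2.4263 × 1.8660 = 4.5276 pm

λ' = 7.5 + 4.5276 = 12.0276 pm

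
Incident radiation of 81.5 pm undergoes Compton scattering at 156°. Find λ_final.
86.1429 pm

Using the Compton scattering formula:
λ' = λ + Δλ = λ + λ_C(1 - cos θ)

Given:
- Initial wavelength λ = 81.5 pm
- Scattering angle θ = 156°
- Compton wavelength λ_C ≈ 2.4263 pm

Calculate the shift:
Δλ = 2.4263 × (1 - cos(156°))
Δλ = 2.4263 × 1.9135
Δλ = 4.6429 pm

Final wavelength:
λ' = 81.5 + 4.6429 = 86.1429 pm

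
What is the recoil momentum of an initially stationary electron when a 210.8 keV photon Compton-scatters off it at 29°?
5.5288e-23 kg·m/s

The electron is initially at rest, so by conservation of momentum:
p⃗_e = p⃗₀ − p⃗'  (incident photon momentum minus scattered photon momentum)

Photon momentum magnitudes (p = h/λ = E/c):
λ₀ = hc/E₀ = 5.8816 pm → p₀ = h/λ₀ = 1.1266e-22 kg·m/s
Δλ = λ_C(1 − cos 29°) = 0.3042 pm
λ' = 6.1858 pm → p' = h/λ' = 1.0712e-22 kg·m/s

The scattered photon makes angle θ = 29° with the incident direction, so by the law of cosines:
|p⃗_e|² = p₀² + p'² − 2p₀p'cos θ
|p⃗_e|² = (1.1266e-22)² + (1.0712e-22)² − 2·1.1266e-22·1.0712e-22·cos(29°)
|p⃗_e| = 5.5288e-23 kg·m/s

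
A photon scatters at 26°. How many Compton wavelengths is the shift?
0.1012 λ_C

The Compton shift formula is:
Δλ = λ_C(1 - cos θ)

Dividing both sides by λ_C:
Δλ/λ_C = 1 - cos θ

For θ = 26°:
Δλ/λ_C = 1 - cos(26°)
Δλ/λ_C = 1 - 0.8988
Δλ/λ_C = 0.1012

This means the shift is 0.1012 × λ_C = 0.2456 pm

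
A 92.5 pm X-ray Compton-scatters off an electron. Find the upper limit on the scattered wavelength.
97.3526 pm (at θ = 180°)

The Compton shift is Δλ = λ_C(1 − cos θ).

Since cos θ ranges from −1 to 1, the factor (1 − cos θ) ranges from 0 to 2; the maximum shift occurs at θ = 180° (backscattering):
Δλ_max = 2λ_C = 2 × 2.4263 pm = 4.8526 pm

Maximum scattered wavelength:
λ'_max = λ₀ + Δλ_max = 92.5 + 4.8526 = 97.3526 pm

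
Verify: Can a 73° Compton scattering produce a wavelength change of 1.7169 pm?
Yes, consistent

Calculate the expected shift for θ = 73°:

Δλ_expected = λ_C(1 - cos(73°))
Δλ_expected = 2.4263 × (1 - cos(73°))
Δλ_expected = 2.4263 × 0.7076
Δλ_expected = 1.7169 pm

Given shift: 1.7169 pm
Expected shift: 1.7169 pm
Difference: 0.0000 pm

The values match. This is consistent with Compton scattering at the stated angle.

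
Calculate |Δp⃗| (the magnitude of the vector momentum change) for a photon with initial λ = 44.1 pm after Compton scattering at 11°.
2.8788e-24 kg·m/s

Photon momentum magnitude is p = h/λ.

Initial momentum:
p₀ = h/λ = 6.6261e-34/4.4100e-11 = 1.5025e-23 kg·m/s

After scattering:
λ' = λ + Δλ = 44.1 + 0.0446 = 44.1446 pm
p' = h/λ' = 6.6261e-34/4.4145e-11 = 1.5010e-23 kg·m/s

Momentum is a vector; the scattered photon's direction makes angle θ = 11° with the incident direction. The magnitude of the vector change Δp⃗ = p⃗₀ − p⃗' is found from the law of cosines:
|Δp⃗|² = p₀² + p'² − 2p₀p'cos θ
|Δp⃗|² = (1.5025e-23)² + (1.5010e-23)² − 2·1.5025e-23·1.5010e-23·cos(11°)
|Δp⃗| = 2.8788e-24 kg·m/s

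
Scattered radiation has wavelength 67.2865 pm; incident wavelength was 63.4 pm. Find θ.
127.00°

First find the wavelength shift:
Δλ = λ' - λ = 67.2865 - 63.4 = 3.8865 pm

Using Δλ = λ_C(1 - cos θ), with λ_C = h/(m_e·c) ≈ 2.42631024 pm:
cos θ = 1 - Δλ/λ_C
cos θ = 1 - 3.8865/2.42631024
cos θ = -0.601815

θ = arccos(-0.601815)
θ = 127.00°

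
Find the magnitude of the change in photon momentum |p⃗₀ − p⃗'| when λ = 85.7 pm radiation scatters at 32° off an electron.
4.2533e-24 kg·m/s

Photon momentum magnitude is p = h/λ.

Initial momentum:
p₀ = h/λ = 6.6261e-34/8.5700e-11 = 7.7317e-24 kg·m/s

After scattering:
λ' = λ + Δλ = 85.7 + 0.3687 = 86.0687 pm
p' = h/λ' = 6.6261e-34/8.6069e-11 = 7.6986e-24 kg·m/s

Momentum is a vector; the scattered photon's direction makes angle θ = 32° with the incident direction. The magnitude of the vector change Δp⃗ = p⃗₀ − p⃗' is found from the law of cosines:
|Δp⃗|² = p₀² + p'² − 2p₀p'cos θ
|Δp⃗|² = (7.7317e-24)² + (7.6986e-24)² − 2·7.7317e-24·7.6986e-24·cos(32°)
|Δp⃗| = 4.2533e-24 kg·m/s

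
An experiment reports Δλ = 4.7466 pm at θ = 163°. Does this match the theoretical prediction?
Yes, consistent

Calculate the expected shift for θ = 163°:

Δλ_expected = λ_C(1 - cos(163°))
Δλ_expected = 2.4263 × (1 - cos(163°))
Δλ_expected = 2.4263 × 1.9563
Δλ_expected = 4.7466 pm

Given shift: 4.7466 pm
Expected shift: 4.7466 pm
Difference: 0.0000 pm

The values match. This is consistent with Compton scattering at the stated angle.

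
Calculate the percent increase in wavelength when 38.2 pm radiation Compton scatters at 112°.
8.7309%

Calculate the Compton shift:
Δλ = λ_C(1 - cos(112°))
Δλ = 2.4263 × (1 - cos(112°))
Δλ = 2.4263 × 1.3746
Δλ = 3.3352 pm

Percentage change:
(Δλ/λ₀) × 100 = (3.3352/38.2) × 100
= 8.7309%

(Intermediate values are shown rounded; full precision is carried through to the final answer.)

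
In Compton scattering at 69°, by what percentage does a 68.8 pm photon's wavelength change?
2.2628%

Calculate the Compton shift:
Δλ = λ_C(1 - cos(69°))
Δλ = 2.4263 × (1 - cos(69°))
Δλ = 2.4263 × 0.6416
Δλ = 1.5568 pm

Percentage change:
(Δλ/λ₀) × 100 = (1.5568/68.8) × 100
= 2.2628%

(Intermediate values are shown rounded; full precision is carried through to the final answer.)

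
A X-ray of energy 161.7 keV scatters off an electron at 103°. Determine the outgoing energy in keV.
116.5303 keV

First convert energy to wavelength:
λ = hc/E, with hc ≈ 1239.842 keV·pm (i.e. 1239.842 eV·nm)

For E = 161.7 keV = 161700 eV:
λ = 1239.842 keV·pm / 161.7 keV
λ = 7.6675 pm

Calculate the Compton shift:
Δλ = λ_C(1 - cos(103°)) = 2.4263 × 1.2250
Δλ = 2.9721 pm

Final wavelength:
λ' = 7.6675 + 2.9721 = 10.6397 pm

Final energy:
E' = hc/λ' = 1239.842 / 10.6397 = 116.5303 keV

(Intermediate values are shown rounded; full precision is carried through to the final answer.)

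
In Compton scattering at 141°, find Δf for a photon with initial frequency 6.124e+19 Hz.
2.868e+19 Hz (decrease)

Convert frequency to wavelength (c = 299792458 m/s):
λ₀ = c/f₀ = 299792458/6.124e+19 = 4.8953700e-12 m = 4.8954 pm

Calculate Compton shift:
Δλ = λ_C(1 - cos(141°)) = 4.3119 pm

Final wavelength:
λ' = λ₀ + Δλ = 4.8954 + 4.3119 = 9.2073 pm

Final frequency:
f' = c/λ' = 299792458/9.2072774e-12 = 3.2560381e+19 Hz

Frequency shift (decrease):
Δf = f₀ - f' = 6.124e+19 - 3.2560381e+19 = 2.868e+19 Hz

(Intermediate values are shown rounded; full precision is carried through to the final answer.)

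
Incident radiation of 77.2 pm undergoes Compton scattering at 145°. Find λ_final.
81.6138 pm

Using the Compton scattering formula:
λ' = λ + Δλ = λ + λ_C(1 - cos θ)

Given:
- Initial wavelength λ = 77.2 pm
- Scattering angle θ = 145°
- Compton wavelength λ_C ≈ 2.4263 pm

Calculate the shift:
Δλ = 2.4263 × (1 - cos(145°))
Δλ = 2.4263 × 1.8192
Δλ = 4.4138 pm

Final wavelength:
λ' = 77.2 + 4.4138 = 81.6138 pm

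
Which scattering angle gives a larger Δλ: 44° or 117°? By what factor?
117° produces the larger shift by a factor of 5.181

Calculate both shifts using Δλ = λ_C(1 - cos θ):

For θ₁ = 44°:
Δλ₁ = 2.4263 × (1 - cos(44°))
Δλ₁ = 2.4263 × 0.2807
Δλ₁ = 0.6810 pm

For θ₂ = 117°:
Δλ₂ = 2.4263 × (1 - cos(117°))
Δλ₂ = 2.4263 × 1.4540
Δλ₂ = 3.5278 pm

The 117° angle produces the larger shift.
Ratio: 3.5278/0.6810 = 5.181

(Intermediate values are shown rounded; full precision is carried through to the final answer.)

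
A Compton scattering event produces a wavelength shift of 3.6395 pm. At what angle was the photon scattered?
120.00°

From the Compton formula Δλ = λ_C(1 - cos θ), we can solve for θ:

cos θ = 1 - Δλ/λ_C

Given:
- Δλ = 3.6395 pm
- λ_C = h/(m_e·c) ≈ 2.42631024 pm

cos θ = 1 - 3.6395/2.42631024
cos θ = 1 - 1.500014
cos θ = -0.500014

θ = arccos(-0.500014)
θ = 120.00°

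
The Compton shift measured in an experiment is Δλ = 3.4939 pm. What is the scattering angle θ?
116.10°

From the Compton formula Δλ = λ_C(1 - cos θ), we can solve for θ:

cos θ = 1 - Δλ/λ_C

Given:
- Δλ = 3.4939 pm
- λ_C = h/(m_e·c) ≈ 2.42631024 pm

cos θ = 1 - 3.4939/2.42631024
cos θ = 1 - 1.440005
cos θ = -0.440005

θ = arccos(-0.440005)
θ = 116.10°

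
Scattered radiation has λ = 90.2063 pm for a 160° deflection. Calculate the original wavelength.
85.5000 pm

From λ' = λ + Δλ, we have λ = λ' - Δλ

First calculate the Compton shift:
Δλ = λ_C(1 - cos θ)
Δλ = 2.4263 × (1 - cos(160°))
Δλ = 2.4263 × 1.9397
Δλ = 4.7063 pm

Initial wavelength:
λ = λ' - Δλ
λ = 90.2063 - 4.7063
λ = 85.5000 pm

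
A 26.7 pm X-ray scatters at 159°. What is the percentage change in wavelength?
17.5710%

Calculate the Compton shift:
Δλ = λ_C(1 - cos(159°))
Δλ = 2.4263 × (1 - cos(159°))
Δλ = 2.4263 × 1.9336
Δλ = 4.6915 pm

Percentage change:
(Δλ/λ₀) × 100 = (4.6915/26.7) × 100
= 17.5710%

(Intermediate values are shown rounded; full precision is carried through to the final answer.)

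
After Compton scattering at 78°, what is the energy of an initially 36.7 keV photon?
34.7246 keV

First convert energy to wavelength:
λ = hc/E, with hc ≈ 1239.842 keV·pm (i.e. 1239.842 eV·nm)

For E = 36.7 keV = 36700 eV:
λ = 1239.842 keV·pm / 36.7 keV
λ = 33.7832 pm

Calculate the Compton shift:
Δλ = λ_C(1 - cos(78°)) = 2.4263 × 0.7921
Δλ = 1.9219 pm

Final wavelength:
λ' = 33.7832 + 1.9219 = 35.7050 pm

Final energy:
E' = hc/λ' = 1239.842 / 35.7050 = 34.7246 keV

(Intermediate values are shown rounded; full precision is carried through to the final answer.)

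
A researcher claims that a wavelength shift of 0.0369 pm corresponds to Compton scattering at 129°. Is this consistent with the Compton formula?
No, inconsistent

Calculate the expected shift for θ = 129°:

Δλ_expected = λ_C(1 - cos(129°))
Δλ_expected = 2.4263 × (1 - cos(129°))
Δλ_expected = 2.4263 × 1.6293
Δλ_expected = 3.9532 pm

Given shift: 0.0369 pm
Expected shift: 3.9532 pm
Difference: 3.9164 pm

The values do not match. The given shift corresponds to θ ≈ 10.0°, not 129°.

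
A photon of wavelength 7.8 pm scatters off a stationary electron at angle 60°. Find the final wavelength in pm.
9.0132 pm

Using the Compton scattering formula:
λ' = λ + Δλ = λ + λ_C(1 - cos θ)

Given:
- Initial wavelength λ = 7.8 pm
- Scattering angle θ = 60°
- Compton wavelength λ_C ≈ 2.4263 pm

Calculate the shift:
Δλ = 2.4263 × (1 - cos(60°))
Δλ = 2.4263 × 0.5000
Δλ = 1.2132 pm

Final wavelength:
λ' = 7.8 + 1.2132 = 9.0132 pm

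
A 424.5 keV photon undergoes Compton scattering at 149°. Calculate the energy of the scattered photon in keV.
166.9422 keV

First convert energy to wavelength:
λ = hc/E, with hc ≈ 1239.842 keV·pm (i.e. 1239.842 eV·nm)

For E = 424.5 keV = 424500 eV:
λ = 1239.842 keV·pm / 424.5 keV
λ = 2.9207 pm

Calculate the Compton shift:
Δλ = λ_C(1 - cos(149°)) = 2.4263 × 1.8572
Δλ = 4.5061 pm

Final wavelength:
λ' = 2.9207 + 4.5061 = 7.4268 pm

Final energy:
E' = hc/λ' = 1239.842 / 7.4268 = 166.9422 keV

(Intermediate values are shown rounded; full precision is carried through to the final answer.)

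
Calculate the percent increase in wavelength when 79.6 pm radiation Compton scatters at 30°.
0.4084%

Calculate the Compton shift:
Δλ = λ_C(1 - cos(30°))
Δλ = 2.4263 × (1 - cos(30°))
Δλ = 2.4263 × 0.1340
Δλ = 0.3251 pm

Percentage change:
(Δλ/λ₀) × 100 = (0.3251/79.6) × 100
= 0.4084%

(Intermediate values are shown rounded; full precision is carried through to the final answer.)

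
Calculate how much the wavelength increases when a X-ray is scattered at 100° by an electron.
2.8476 pm

Using the Compton scattering formula:
Δλ = λ_C(1 - cos θ)

where λ_C = h/(m_e·c) ≈ 2.4263 pm is the Compton wavelength of an electron.

For θ = 100°:
cos(100°) = -0.1736
1 - cos(100°) = 1.1736

Δλ = 2.4263 × 1.1736
Δλ = 2.8476 pm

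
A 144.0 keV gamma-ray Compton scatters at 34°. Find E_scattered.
137.3813 keV

First convert energy to wavelength:
λ = hc/E, with hc ≈ 1239.842 keV·pm (i.e. 1239.842 eV·nm)

For E = 144.0 keV = 144000 eV:
λ = 1239.842 keV·pm / 144.0 keV
λ = 8.6100 pm

Calculate the Compton shift:
Δλ = λ_C(1 - cos(34°)) = 2.4263 × 0.1710
Δλ = 0.4148 pm

Final wavelength:
λ' = 8.6100 + 0.4148 = 9.0248 pm

Final energy:
E' = hc/λ' = 1239.842 / 9.0248 = 137.3813 keV

(Intermediate values are shown rounded; full precision is carried through to the final answer.)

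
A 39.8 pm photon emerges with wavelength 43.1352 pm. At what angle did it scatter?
112.00°

First find the wavelength shift:
Δλ = λ' - λ = 43.1352 - 39.8 = 3.3352 pm

Using Δλ = λ_C(1 - cos θ), with λ_C = h/(m_e·c) ≈ 2.42631024 pm:
cos θ = 1 - Δλ/λ_C
cos θ = 1 - 3.3352/2.42631024
cos θ = -0.374598

θ = arccos(-0.374598)
θ = 112.00°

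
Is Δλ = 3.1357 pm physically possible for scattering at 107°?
Yes, consistent

Calculate the expected shift for θ = 107°:

Δλ_expected = λ_C(1 - cos(107°))
Δλ_expected = 2.4263 × (1 - cos(107°))
Δλ_expected = 2.4263 × 1.2924
Δλ_expected = 3.1357 pm

Given shift: 3.1357 pm
Expected shift: 3.1357 pm
Difference: 0.0000 pm

The values match. This is consistent with Compton scattering at the stated angle.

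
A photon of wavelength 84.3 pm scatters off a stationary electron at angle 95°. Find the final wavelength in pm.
86.9378 pm

Using the Compton scattering formula:
λ' = λ + Δλ = λ + λ_C(1 - cos θ)

Given:
- Initial wavelength λ = 84.3 pm
- Scattering angle θ = 95°
- Compton wavelength λ_C ≈ 2.4263 pm

Calculate the shift:
Δλ = 2.4263 × (1 - cos(95°))
Δλ = 2.4263 × 1.0872
Δλ = 2.6378 pm

Final wavelength:
λ' = 84.3 + 2.6378 = 86.9378 pm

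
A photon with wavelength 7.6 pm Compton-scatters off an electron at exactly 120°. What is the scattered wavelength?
11.2395 pm

Using the Compton formula: λ' = λ + λ_C(1 − cos θ)

For θ = 120°, cos θ = -1/2 (exact) = -0.5000, so:
1 − cos 120° = 1 − (-1/2) = 1.5000

Δλ = λ_C × 1.5000 = 2.4263 × 1.5000 = 3.6395 pm

λ' = 7.6 + 3.6395 = 11.2395 pm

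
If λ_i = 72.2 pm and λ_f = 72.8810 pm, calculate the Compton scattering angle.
44.00°

First find the wavelength shift:
Δλ = λ' - λ = 72.8810 - 72.2 = 0.6810 pm

Using Δλ = λ_C(1 - cos θ), with λ_C = h/(m_e·c) ≈ 2.42631024 pm:
cos θ = 1 - Δλ/λ_C
cos θ = 1 - 0.6810/2.42631024
cos θ = 0.719327

θ = arccos(0.719327)
θ = 44.00°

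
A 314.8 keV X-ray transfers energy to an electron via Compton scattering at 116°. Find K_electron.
147.8953 keV

By energy conservation: K_e = E_initial - E_final

First find the scattered photon energy:
Initial wavelength: λ = hc/E = 3.9385 pm
Compton shift: Δλ = λ_C(1 - cos(116°)) = 3.4899 pm
Final wavelength: λ' = 3.9385 + 3.4899 = 7.4284 pm
Final photon energy: E' = hc/λ' = 166.9047 keV

Electron kinetic energy:
K_e = E - E' = 314.8000 - 166.9047 = 147.8953 keV

(Intermediate values are shown rounded; full precision is carried through to the final answer.)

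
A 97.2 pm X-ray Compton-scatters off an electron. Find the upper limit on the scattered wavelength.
102.0526 pm (at θ = 180°)

The Compton shift is Δλ = λ_C(1 − cos θ).

Since cos θ ranges from −1 to 1, the factor (1 − cos θ) ranges from 0 to 2; the maximum shift occurs at θ = 180° (backscattering):
Δλ_max = 2λ_C = 2 × 2.4263 pm = 4.8526 pm

Maximum scattered wavelength:
λ'_max = λ₀ + Δλ_max = 97.2 + 4.8526 = 102.0526 pm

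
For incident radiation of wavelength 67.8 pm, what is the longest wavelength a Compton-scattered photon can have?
72.6526 pm (at θ = 180°)

The Compton shift is Δλ = λ_C(1 − cos θ).

Since cos θ ranges from −1 to 1, the factor (1 − cos θ) ranges from 0 to 2; the maximum shift occurs at θ = 180° (backscattering):
Δλ_max = 2λ_C = 2 × 2.4263 pm = 4.8526 pm

Maximum scattered wavelength:
λ'_max = λ₀ + Δλ_max = 67.8 + 4.8526 = 72.6526 pm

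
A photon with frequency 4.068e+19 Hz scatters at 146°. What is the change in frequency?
1.529e+19 Hz (decrease)

Convert frequency to wavelength (c = 299792458 m/s):
λ₀ = c/f₀ = 299792458/4.068e+19 = 7.3695294e-12 m = 7.3695 pm

Calculate Compton shift:
Δλ = λ_C(1 - cos(146°)) = 4.4378 pm

Final wavelength:
λ' = λ₀ + Δλ = 7.3695 + 4.4378 = 11.8073 pm

Final frequency:
f' = c/λ' = 299792458/1.1807342e-11 = 2.5390342e+19 Hz

Frequency shift (decrease):
Δf = f₀ - f' = 4.068e+19 - 2.5390342e+19 = 1.529e+19 Hz

(Intermediate values are shown rounded; full precision is carried through to the final answer.)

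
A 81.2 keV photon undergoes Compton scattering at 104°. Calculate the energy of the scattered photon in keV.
67.8166 keV

First convert energy to wavelength:
λ = hc/E, with hc ≈ 1239.842 keV·pm (i.e. 1239.842 eV·nm)

For E = 81.2 keV = 81200 eV:
λ = 1239.842 keV·pm / 81.2 keV
λ = 15.2690 pm

Calculate the Compton shift:
Δλ = λ_C(1 - cos(104°)) = 2.4263 × 1.2419
Δλ = 3.0133 pm

Final wavelength:
λ' = 15.2690 + 3.0133 = 18.2823 pm

Final energy:
E' = hc/λ' = 1239.842 / 18.2823 = 67.8166 keV

(Intermediate values are shown rounded; full precision is carried through to the final answer.)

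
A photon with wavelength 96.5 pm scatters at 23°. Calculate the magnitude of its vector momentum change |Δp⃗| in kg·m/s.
2.7352e-24 kg·m/s

Photon momentum magnitude is p = h/λ.

Initial momentum:
p₀ = h/λ = 6.6261e-34/9.6500e-11 = 6.8664e-24 kg·m/s

After scattering:
λ' = λ + Δλ = 96.5 + 0.1929 = 96.6929 pm
p' = h/λ' = 6.6261e-34/9.6693e-11 = 6.8527e-24 kg·m/s

Momentum is a vector; the scattered photon's direction makes angle θ = 23° with the incident direction. The magnitude of the vector change Δp⃗ = p⃗₀ − p⃗' is found from the law of cosines:
|Δp⃗|² = p₀² + p'² − 2p₀p'cos θ
|Δp⃗|² = (6.8664e-24)² + (6.8527e-24)² − 2·6.8664e-24·6.8527e-24·cos(23°)
|Δp⃗| = 2.7352e-24 kg·m/s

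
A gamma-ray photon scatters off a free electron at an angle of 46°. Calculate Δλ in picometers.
0.7409 pm

Using the Compton scattering formula:
Δλ = λ_C(1 - cos θ)

where λ_C = h/(m_e·c) ≈ 2.4263 pm is the Compton wavelength of an electron.

For θ = 46°:
cos(46°) = 0.6947
1 - cos(46°) = 0.3053

Δλ = 2.4263 × 0.3053
Δλ = 0.7409 pm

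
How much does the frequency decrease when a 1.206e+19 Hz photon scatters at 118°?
1.513e+18 Hz (decrease)

Convert frequency to wavelength (c = 299792458 m/s):
λ₀ = c/f₀ = 299792458/1.206e+19 = 2.4858413e-11 m = 24.8584 pm

Calculate Compton shift:
Δλ = λ_C(1 - cos(118°)) = 3.5654 pm

Final wavelength:
λ' = λ₀ + Δλ = 24.8584 + 3.5654 = 28.4238 pm

Final frequency:
f' = c/λ' = 299792458/2.8423807e-11 = 1.0547231e+19 Hz

Frequency shift (decrease):
Δf = f₀ - f' = 1.206e+19 - 1.0547231e+19 = 1.513e+18 Hz

(Intermediate values are shown rounded; full precision is carried through to the final answer.)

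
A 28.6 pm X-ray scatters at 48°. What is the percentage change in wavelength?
2.8070%

Calculate the Compton shift:
Δλ = λ_C(1 - cos(48°))
Δλ = 2.4263 × (1 - cos(48°))
Δλ = 2.4263 × 0.3309
Δλ = 0.8028 pm

Percentage change:
(Δλ/λ₀) × 100 = (0.8028/28.6) × 100
= 2.8070%

(Intermediate values are shown rounded; full precision is carried through to the final answer.)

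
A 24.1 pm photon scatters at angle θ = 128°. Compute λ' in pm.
28.0201 pm

Using the Compton scattering formula:
λ' = λ + Δλ = λ + λ_C(1 - cos θ)

Given:
- Initial wavelength λ = 24.1 pm
- Scattering angle θ = 128°
- Compton wavelength λ_C ≈ 2.4263 pm

Calculate the shift:
Δλ = 2.4263 × (1 - cos(128°))
Δλ = 2.4263 × 1.6157
Δλ = 3.9201 pm

Final wavelength:
λ' = 24.1 + 3.9201 = 28.0201 pm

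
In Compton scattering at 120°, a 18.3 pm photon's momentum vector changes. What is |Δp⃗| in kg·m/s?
5.7591e-23 kg·m/s

Photon momentum magnitude is p = h/λ.

Initial momentum:
p₀ = h/λ = 6.6261e-34/1.8300e-11 = 3.6208e-23 kg·m/s

After scattering:
λ' = λ + Δλ = 18.3 + 3.6395 = 21.9395 pm
p' = h/λ' = 6.6261e-34/2.1939e-11 = 3.0202e-23 kg·m/s

Momentum is a vector; the scattered photon's direction makes angle θ = 120° with the incident direction. The magnitude of the vector change Δp⃗ = p⃗₀ − p⃗' is found from the law of cosines:
|Δp⃗|² = p₀² + p'² − 2p₀p'cos θ
|Δp⃗|² = (3.6208e-23)² + (3.0202e-23)² − 2·3.6208e-23·3.0202e-23·cos(120°)
|Δp⃗| = 5.7591e-23 kg·m/s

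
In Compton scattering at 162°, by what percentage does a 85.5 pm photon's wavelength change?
5.5367%

Calculate the Compton shift:
Δλ = λ_C(1 - cos(162°))
Δλ = 2.4263 × (1 - cos(162°))
Δλ = 2.4263 × 1.9511
Δλ = 4.7339 pm

Percentage change:
(Δλ/λ₀) × 100 = (4.7339/85.5) × 100
= 5.5367%

(Intermediate values are shown rounded; full precision is carried through to the final answer.)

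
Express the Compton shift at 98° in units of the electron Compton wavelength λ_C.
1.1392 λ_C

The Compton shift formula is:
Δλ = λ_C(1 - cos θ)

Dividing both sides by λ_C:
Δλ/λ_C = 1 - cos θ

For θ = 98°:
Δλ/λ_C = 1 - cos(98°)
Δλ/λ_C = 1 - -0.1392
Δλ/λ_C = 1.1392

This means the shift is 1.1392 × λ_C = 2.7640 pm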